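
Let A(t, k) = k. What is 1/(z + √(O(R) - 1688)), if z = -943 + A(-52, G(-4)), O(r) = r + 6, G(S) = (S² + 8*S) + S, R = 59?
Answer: -321/309664 - I*√1623/928992 ≈ -0.0010366 - 4.3366e-5*I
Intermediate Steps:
G(S) = S² + 9*S
O(r) = 6 + r
z = -963 (z = -943 - 4*(9 - 4) = -943 - 4*5 = -943 - 20 = -963)
1/(z + √(O(R) - 1688)) = 1/(-963 + √((6 + 59) - 1688)) = 1/(-963 + √(65 - 1688)) = 1/(-963 + √(-1623)) = 1/(-963 + I*√1623)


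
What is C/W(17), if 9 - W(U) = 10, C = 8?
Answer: -8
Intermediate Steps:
W(U) = -1 (W(U) = 9 - 1*10 = 9 - 10 = -1)
C/W(17) = 8/(-1) = 8*(-1) = -8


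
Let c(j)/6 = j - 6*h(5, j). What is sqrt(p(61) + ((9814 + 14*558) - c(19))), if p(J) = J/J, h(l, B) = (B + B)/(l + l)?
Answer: 7*sqrt(9005)/5 ≈ 132.85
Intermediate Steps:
h(l, B) = B/l (h(l, B) = (2*B)/((2*l)) = (2*B)*(1/(2*l)) = B/l)
c(j) = -6*j/5 (c(j) = 6*(j - 6*j/5) = 6*(-j/5) = -6*j/5)
p(J) = 1
sqrt(p(61) + ((9814 + 14*558) - c(19))) = sqrt(1 + ((9814 + 14*558) - (-6)*19/5)) = sqrt(1 + ((9814 + 7812) - 1*(-114/5))) = sqrt(1 + (17626 + 114/5)) = sqrt(1 + 88244/5) = sqrt(88249/5) = 7*sqrt(9005)/5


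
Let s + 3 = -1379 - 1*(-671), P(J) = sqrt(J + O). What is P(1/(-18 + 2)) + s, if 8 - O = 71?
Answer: -711 + I*sqrt(1009)/4 ≈ -711.0 + 7.9412*I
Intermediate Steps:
O = -63 (O = 8 - 1*71 = 8 - 71 = -63)
P(J) = sqrt(-63 + J) (P(J) = sqrt(J - 63) = sqrt(-63 + J))
s = -711 (s = -3 + (-1379 - 1*(-671)) = -3 + (-1379 + 671) = -3 - 708 = -711)
P(1/(-18 + 2)) + s = sqrt(-63 + 1/(-18 + 2)) - 711 = sqrt(-63 + 1/(-16)) - 711 = sqrt(-63 - 1/16) - 711 = sqrt(-1009/16) - 711 = I*sqrt(1009)/4 - 711 = -711 + I*sqrt(1009)/4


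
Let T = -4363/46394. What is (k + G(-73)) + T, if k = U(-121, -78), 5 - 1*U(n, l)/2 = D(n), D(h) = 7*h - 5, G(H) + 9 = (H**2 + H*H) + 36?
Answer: 575234843/46394 ≈ 12399.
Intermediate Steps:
G(H) = 27 + 2*H**2 (G(H) = -9 + ((H**2 + H*H) + 36) = -9 + ((H**2 + H**2) + 36) = -9 + (2*H**2 + 36) = -9 + (36 + 2*H**2) = 27 + 2*H**2)
T = -4363/46394 (T = -4363*1/46394 = -4363/46394 ≈ -0.094042)
D(h) = -5 + 7*h
U(n, l) = 20 - 14*n (U(n, l) = 10 - 2*(-5 + 7*n) = 10 + (10 - 14*n) = 20 - 14*n)
k = 1714 (k = 20 - 14*(-121) = 20 + 1694 = 1714)
(k + G(-73)) + T = (1714 + (27 + 2*(-73)**2)) - 4363/46394 = (1714 + (27 + 2*5329)) - 4363/46394 = (1714 + (27 + 10658)) - 4363/46394 = (1714 + 10685) - 4363/46394 = 12399 - 4363/46394 = 575234843/46394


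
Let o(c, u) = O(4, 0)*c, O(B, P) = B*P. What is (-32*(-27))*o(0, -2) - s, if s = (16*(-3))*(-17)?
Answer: -816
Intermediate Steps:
s = 816 (s = -48*(-17) = 816)
o(c, u) = 0 (o(c, u) = (4*0)*c = 0*c = 0)
(-32*(-27))*o(0, -2) - s = -32*(-27)*0 - 1*816 = 864*0 - 816 = 0 - 816 = -816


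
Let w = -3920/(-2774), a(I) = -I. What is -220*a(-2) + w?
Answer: -608320/1387 ≈ -438.59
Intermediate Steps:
w = 1960/1387 (w = -3920*(-1/2774) = 1960/1387 ≈ 1.4131)
-220*a(-2) + w = -(-220)*(-2) + 1960/1387 = -220*2 + 1960/1387 = -440 + 1960/1387 = -608320/1387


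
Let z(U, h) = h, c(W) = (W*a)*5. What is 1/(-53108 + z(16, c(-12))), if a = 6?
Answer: -1/53468 ≈ -1.8703e-5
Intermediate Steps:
c(W) = 30*W (c(W) = (W*6)*5 = (6*W)*5 = 30*W)
1/(-53108 + z(16, c(-12))) = 1/(-53108 + 30*(-12)) = 1/(-53108 - 360) = 1/(-53468) = -1/53468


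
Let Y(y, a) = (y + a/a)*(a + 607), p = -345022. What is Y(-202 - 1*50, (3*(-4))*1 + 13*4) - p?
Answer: 182625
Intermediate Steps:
Y(y, a) = (1 + y)*(607 + a) (Y(y, a) = (y + 1)*(607 + a) = (1 + y)*(607 + a))
Y(-202 - 1*50, (3*(-4))*1 + 13*4) - p = (607 + ((3*(-4))*1 + 13*4) + 607*(-202 - 1*50) + ((3*(-4))*1 + 13*4)*(-202 - 1*50)) - 1*(-345022) = (607 + (-12*1 + 52) + 607*(-202 - 50) + (-12*1 + 52)*(-202 - 50)) + 345022 = (607 + (-12 + 52) + 607*(-252) + (-12 + 52)*(-252)) + 345022 = (607 + 40 - 152964 + 40*(-252)) + 345022 = (607 + 40 - 152964 - 10080) + 345022 = -162397 + 345022 = 182625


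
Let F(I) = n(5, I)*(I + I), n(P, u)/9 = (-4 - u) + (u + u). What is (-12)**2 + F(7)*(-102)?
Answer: -38412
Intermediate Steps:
n(P, u) = -36 + 9*u (n(P, u) = 9*((-4 - u) + (u + u)) = 9*((-4 - u) + 2*u) = 9*(-4 + u) = -36 + 9*u)
F(I) = 2*I*(-36 + 9*I) (F(I) = (-36 + 9*I)*(I + I) = (-36 + 9*I)*(2*I) = 2*I*(-36 + 9*I))
(-12)**2 + F(7)*(-102) = (-12)**2 + (18*7*(-4 + 7))*(-102) = 144 + (18*7*3)*(-102) = 144 + 378*(-102) = 144 - 38556 = -38412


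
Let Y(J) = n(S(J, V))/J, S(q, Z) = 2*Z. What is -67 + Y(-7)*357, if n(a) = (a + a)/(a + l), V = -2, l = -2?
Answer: -135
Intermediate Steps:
n(a) = 2*a/(-2 + a) (n(a) = (a + a)/(a - 2) = (2*a)/(-2 + a) = 2*a/(-2 + a))
Y(J) = 4/(3*J) (Y(J) = (2*(2*(-2))/(-2 + 2*(-2)))/J = (2*(-4)/(-2 - 4))/J = (2*(-4)/(-6))/J = (2*(-4)*(-⅙))/J = 4/(3*J))
-67 + Y(-7)*357 = -67 + ((4/3)/(-7))*357 = -67 + ((4/3)*(-⅐))*357 = -67 - 4/21*357 = -67 - 68 = -135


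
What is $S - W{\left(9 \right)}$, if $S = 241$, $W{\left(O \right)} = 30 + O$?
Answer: $202$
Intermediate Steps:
$S - W{\left(9 \right)} = 241 - \left(30 + 9\right) = 241 - 39 = 202$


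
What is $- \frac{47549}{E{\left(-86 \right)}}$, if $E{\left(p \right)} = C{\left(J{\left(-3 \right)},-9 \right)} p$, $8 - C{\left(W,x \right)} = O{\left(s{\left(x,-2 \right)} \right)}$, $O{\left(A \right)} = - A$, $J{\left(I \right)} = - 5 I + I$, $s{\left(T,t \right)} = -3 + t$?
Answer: $\frac{47549}{258} \approx 184.3$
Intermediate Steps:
$J{\left(I \right)} = - 4 I$
$C{\left(W,x \right)} = 3$ ($C{\left(W,x \right)} = 8 - - (-3 - 2) = 8 - \left(-1\right) \left(-5\right) = 8 - 5 = 3$)
$E{\left(p \right)} = 3 p$
$- \frac{47549}{E{\left(-86 \right)}} = - \frac{47549}{3 \left(-86\right)} = - \frac{47549}{-258} = \left(-47549\right) \left(- \frac{1}{258}\right) = \frac{47549}{258}$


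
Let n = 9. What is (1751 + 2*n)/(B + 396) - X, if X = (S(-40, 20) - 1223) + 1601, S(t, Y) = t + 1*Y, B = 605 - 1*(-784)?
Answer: -637261/1785 ≈ -357.01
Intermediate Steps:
B = 1389 (B = 605 + 784 = 1389)
S(t, Y) = Y + t (S(t, Y) = t + Y = Y + t)
X = 358 (X = ((20 - 40) - 1223) + 1601 = (-20 - 1223) + 1601 = -1243 + 1601 = 358)
(1751 + 2*n)/(B + 396) - X = (1751 + 2*9)/(1389 + 396) - 1*358 = (1751 + 18)/1785 - 358 = 1769*(1/1785) - 358 = 1769/1785 - 358 = -637261/1785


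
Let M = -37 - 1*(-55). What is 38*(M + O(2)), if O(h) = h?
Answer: 760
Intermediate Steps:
M = 18 (M = -37 + 55 = 18)
38*(M + O(2)) = 38*(18 + 2) = 38*20 = 760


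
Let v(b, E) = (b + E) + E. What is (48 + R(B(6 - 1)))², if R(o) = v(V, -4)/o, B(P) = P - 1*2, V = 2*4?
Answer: 2304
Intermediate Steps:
V = 8
v(b, E) = b + 2*E (v(b, E) = (E + b) + E = b + 2*E)
B(P) = -2 + P (B(P) = P - 2 = -2 + P)
R(o) = 0 (R(o) = (8 + 2*(-4))/o = (8 - 8)/o = 0/o = 0)
(48 + R(B(6 - 1)))² = (48 + 0)² = 48² = 2304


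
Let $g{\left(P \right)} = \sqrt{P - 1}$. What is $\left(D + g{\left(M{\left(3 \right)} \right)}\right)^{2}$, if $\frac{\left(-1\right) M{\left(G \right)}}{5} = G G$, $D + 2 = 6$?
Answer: $\left(4 + i \sqrt{46}\right)^{2} \approx -30.0 + 54.259 i$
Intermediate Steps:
$D = 4$ ($D = -2 + 6 = 4$)
$M{\left(G \right)} = - 5 G^{2}$ ($M{\left(G \right)} = - 5 G G = - 5 G^{2}$)
$g{\left(P \right)} = \sqrt{-1 + P}$
$\left(D + g{\left(M{\left(3 \right)} \right)}\right)^{2} = \left(4 + \sqrt{-1 - 5 \cdot 3^{2}}\right)^{2} = \left(4 + \sqrt{-1 - 45}\right)^{2} = \left(4 + \sqrt{-46}\right)^{2} = \left(4 + i \sqrt{46}\right)^{2}$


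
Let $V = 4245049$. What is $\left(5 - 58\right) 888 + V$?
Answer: $4197985$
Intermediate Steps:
$\left(5 - 58\right) 888 + V = \left(5 - 58\right) 888 + 4245049 = \left(-53\right) 888 + 4245049 = -47064 + 4245049 = 4197985$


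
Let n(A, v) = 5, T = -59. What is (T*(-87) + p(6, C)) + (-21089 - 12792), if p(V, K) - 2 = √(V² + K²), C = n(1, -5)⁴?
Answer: -28746 + √390661 ≈ -28121.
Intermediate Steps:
C = 625 (C = 5⁴ = 625)
p(V, K) = 2 + √(K² + V²) (p(V, K) = 2 + √(V² + K²) = 2 + √(K² + V²))
(T*(-87) + p(6, C)) + (-21089 - 12792) = (-59*(-87) + (2 + √(625² + 6²))) + (-21089 - 12792) = (5133 + (2 + √(390625 + 36))) - 33881 = (5133 + (2 + √390661)) - 33881 = (5135 + √390661) - 33881 = -28746 + √390661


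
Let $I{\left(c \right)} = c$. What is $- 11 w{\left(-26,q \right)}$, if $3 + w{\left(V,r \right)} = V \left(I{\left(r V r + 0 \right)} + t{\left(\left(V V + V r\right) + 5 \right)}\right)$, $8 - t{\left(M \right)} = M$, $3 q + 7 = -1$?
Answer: $- \frac{2386373}{9} \approx -2.6515 \cdot 10^{5}$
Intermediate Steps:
$q = - \frac{8}{3}$ ($q = - \frac{7}{3} + \frac{1}{3} \left(-1\right) = - \frac{7}{3} - \frac{1}{3} = - \frac{8}{3} \approx -2.6667$)
$t{\left(M \right)} = 8 - M$
$w{\left(V,r \right)} = -3 + V \left(3 - V^{2} + V r^{2} - V r\right)$ ($w{\left(V,r \right)} = -3 + V \left(\left(r V r + 0\right) - \left(-3 + V V + V r\right)\right) = -3 + V \left(\left(V r r + 0\right) - \left(-3 + V^{2} + V r\right)\right) = -3 + V \left(\left(V r^{2} + 0\right) - \left(-3 + V^{2} + V r\right)\right) = -3 + V \left(V r^{2} - \left(-3 + V^{2} + V r\right)\right) = -3 + V \left(3 - V^{2} + V r^{2} - V r\right)$)
$- 11 w{\left(-26,q \right)} = - 11 \left(-3 + \left(-26\right)^{2} \left(- \frac{8}{3}\right)^{2} - - 26 \left(-3 + \left(-26\right)^{2} - - \frac{208}{3}\right)\right) = - 11 \left(-3 + 676 \cdot \frac{64}{9} - - 26 \left(-3 + 676 + \frac{208}{3}\right)\right) = - 11 \left(-3 + \frac{43264}{9} - \left(-26\right) \frac{2227}{3}\right) = - 11 \left(-3 + \frac{43264}{9} + \frac{57902}{3}\right) = \left(-11\right) \frac{216943}{9} = - \frac{2386373}{9}$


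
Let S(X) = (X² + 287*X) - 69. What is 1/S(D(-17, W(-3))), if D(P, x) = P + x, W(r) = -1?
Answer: -1/4911 ≈ -0.00020362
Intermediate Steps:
S(X) = -69 + X² + 287*X
1/S(D(-17, W(-3))) = 1/(-69 + (-17 - 1)² + 287*(-17 - 1)) = 1/(-69 + (-18)² + 287*(-18)) = 1/(-69 + 324 - 5166) = 1/(-4911) = -1/4911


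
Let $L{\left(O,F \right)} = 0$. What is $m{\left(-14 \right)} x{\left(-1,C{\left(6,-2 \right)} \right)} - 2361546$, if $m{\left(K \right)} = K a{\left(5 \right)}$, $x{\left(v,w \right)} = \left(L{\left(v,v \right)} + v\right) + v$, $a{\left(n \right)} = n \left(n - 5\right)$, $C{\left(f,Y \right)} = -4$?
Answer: $-2361546$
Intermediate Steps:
$a{\left(n \right)} = n \left(-5 + n\right)$
$x{\left(v,w \right)} = 2 v$ ($x{\left(v,w \right)} = \left(0 + v\right) + v = v + v = 2 v$)
$m{\left(K \right)} = 0$ ($m{\left(K \right)} = K 5 \left(-5 + 5\right) = K 5 \cdot 0 = K 0 = 0$)
$m{\left(-14 \right)} x{\left(-1,C{\left(6,-2 \right)} \right)} - 2361546 = 0 \cdot 2 \left(-1\right) - 2361546 = 0 \left(-2\right) - 2361546 = 0 - 2361546 = -2361546$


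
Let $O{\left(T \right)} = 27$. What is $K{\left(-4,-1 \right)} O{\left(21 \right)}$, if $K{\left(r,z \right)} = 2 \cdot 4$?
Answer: $216$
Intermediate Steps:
$K{\left(r,z \right)} = 8$
$K{\left(-4,-1 \right)} O{\left(21 \right)} = 8 \cdot 27 = 216$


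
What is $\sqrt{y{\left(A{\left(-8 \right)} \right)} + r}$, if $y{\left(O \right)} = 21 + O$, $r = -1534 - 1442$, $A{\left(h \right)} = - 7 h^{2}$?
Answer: $i \sqrt{3403} \approx 58.335 i$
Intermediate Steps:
$r = -2976$ ($r = -1534 - 1442 = -2976$)
$\sqrt{y{\left(A{\left(-8 \right)} \right)} + r} = \sqrt{\left(21 - 7 \left(-8\right)^{2}\right) - 2976} = \sqrt{\left(21 - 448\right) - 2976} = \sqrt{-427 - 2976} = \sqrt{-3403} = i \sqrt{3403}$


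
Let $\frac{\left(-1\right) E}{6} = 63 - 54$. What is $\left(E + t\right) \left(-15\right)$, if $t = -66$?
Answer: $1800$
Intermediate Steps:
$E = -54$ ($E = - 6 \left(63 - 54\right) = \left(-6\right) 9 = -54$)
$\left(E + t\right) \left(-15\right) = \left(-54 - 66\right) \left(-15\right) = \left(-120\right) \left(-15\right) = 1800$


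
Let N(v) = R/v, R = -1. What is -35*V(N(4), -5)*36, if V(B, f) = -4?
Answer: 5040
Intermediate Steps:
N(v) = -1/v
-35*V(N(4), -5)*36 = -35*(-4)*36 = 140*36 = 5040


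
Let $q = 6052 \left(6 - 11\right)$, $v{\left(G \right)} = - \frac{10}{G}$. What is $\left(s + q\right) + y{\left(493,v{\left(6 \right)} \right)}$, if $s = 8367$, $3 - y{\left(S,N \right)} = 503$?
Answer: $-22393$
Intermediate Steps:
$y{\left(S,N \right)} = -500$ ($y{\left(S,N \right)} = 3 - 503 = -500$)
$q = -30260$ ($q = 6052 \left(6 - 11\right) = 6052 \left(-5\right) = -30260$)
$\left(s + q\right) + y{\left(493,v{\left(6 \right)} \right)} = \left(8367 - 30260\right) - 500 = -21893 - 500 = -22393$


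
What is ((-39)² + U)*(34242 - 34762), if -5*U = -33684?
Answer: -4294056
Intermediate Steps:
U = 33684/5 (U = -⅕*(-33684) = 33684/5 ≈ 6736.8)
((-39)² + U)*(34242 - 34762) = ((-39)² + 33684/5)*(34242 - 34762) = (1521 + 33684/5)*(-520) = (41289/5)*(-520) = -4294056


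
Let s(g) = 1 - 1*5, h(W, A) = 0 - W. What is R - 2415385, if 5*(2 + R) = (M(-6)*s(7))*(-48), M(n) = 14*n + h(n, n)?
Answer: -12091911/5 ≈ -2.4184e+6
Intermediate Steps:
h(W, A) = -W
s(g) = -4 (s(g) = 1 - 5 = -4)
M(n) = 13*n (M(n) = 14*n - n = 13*n)
R = -14986/5 (R = -2 + (((13*(-6))*(-4))*(-48))/5 = -2 + (-78*(-4)*(-48))/5 = -2 + (312*(-48))/5 = -2 + (1/5)*(-14976) = -2 - 14976/5 = -14986/5 ≈ -2997.2)
R - 2415385 = -14986/5 - 2415385 = -12091911/5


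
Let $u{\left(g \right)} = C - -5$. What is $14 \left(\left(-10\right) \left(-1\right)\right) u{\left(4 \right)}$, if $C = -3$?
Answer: $280$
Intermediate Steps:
$u{\left(g \right)} = 2$ ($u{\left(g \right)} = -3 - -5 = -3 + 5 = 2$)
$14 \left(\left(-10\right) \left(-1\right)\right) u{\left(4 \right)} = 14 \left(\left(-10\right) \left(-1\right)\right) 2 = 14 \cdot 10 \cdot 2 = 140 \cdot 2 = 280$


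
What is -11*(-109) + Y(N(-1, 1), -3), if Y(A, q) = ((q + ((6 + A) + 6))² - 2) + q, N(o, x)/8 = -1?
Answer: 1195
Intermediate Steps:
N(o, x) = -8 (N(o, x) = 8*(-1) = -8)
Y(A, q) = -2 + q + (12 + A + q)² (Y(A, q) = ((q + (12 + A))² - 2) + q = ((12 + A + q)² - 2) + q = (-2 + (12 + A + q)²) + q = -2 + q + (12 + A + q)²)
-11*(-109) + Y(N(-1, 1), -3) = -11*(-109) + (-2 - 3 + (12 - 8 - 3)²) = 1199 + (-2 - 3 + 1²) = 1199 + (-2 - 3 + 1) = 1199 - 4 = 1195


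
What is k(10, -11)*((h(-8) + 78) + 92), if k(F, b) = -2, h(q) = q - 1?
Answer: -322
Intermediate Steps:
h(q) = -1 + q
k(10, -11)*((h(-8) + 78) + 92) = -2*(((-1 - 8) + 78) + 92) = -2*((-9 + 78) + 92) = -2*(69 + 92) = -2*161 = -322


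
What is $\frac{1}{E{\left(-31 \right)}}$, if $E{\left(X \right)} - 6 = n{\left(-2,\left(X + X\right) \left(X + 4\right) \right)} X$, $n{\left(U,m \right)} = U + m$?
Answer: $- \frac{1}{51826} \approx -1.9295 \cdot 10^{-5}$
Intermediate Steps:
$E{\left(X \right)} = 6 + X \left(-2 + 2 X \left(4 + X\right)\right)$ ($E{\left(X \right)} = 6 + \left(-2 + \left(X + X\right) \left(X + 4\right)\right) X = 6 + \left(-2 + 2 X \left(4 + X\right)\right) X = 6 + X \left(-2 + 2 X \left(4 + X\right)\right)$)
$\frac{1}{E{\left(-31 \right)}} = \frac{1}{6 + 2 \left(-31\right) \left(-1 - 31 \left(4 - 31\right)\right)} = \frac{1}{6 + 2 \left(-31\right) \left(-1 - -837\right)} = \frac{1}{6 + 2 \left(-31\right) \left(-1 + 837\right)} = \frac{1}{6 + 2 \left(-31\right) 836} = \frac{1}{6 - 51832} = \frac{1}{-51826} = - \frac{1}{51826}$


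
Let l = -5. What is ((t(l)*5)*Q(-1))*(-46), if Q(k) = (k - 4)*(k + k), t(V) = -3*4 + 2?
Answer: 23000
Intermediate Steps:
t(V) = -10 (t(V) = -12 + 2 = -10)
Q(k) = 2*k*(-4 + k) (Q(k) = (-4 + k)*(2*k) = 2*k*(-4 + k))
((t(l)*5)*Q(-1))*(-46) = ((-10*5)*(2*(-1)*(-4 - 1)))*(-46) = -100*(-1)*(-5)*(-46) = -50*10*(-46) = -500*(-46) = 23000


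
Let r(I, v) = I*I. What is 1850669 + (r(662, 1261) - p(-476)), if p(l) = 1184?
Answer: 2287729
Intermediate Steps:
r(I, v) = I²
1850669 + (r(662, 1261) - p(-476)) = 1850669 + (662² - 1*1184) = 1850669 + (438244 - 1184) = 1850669 + 437060 = 2287729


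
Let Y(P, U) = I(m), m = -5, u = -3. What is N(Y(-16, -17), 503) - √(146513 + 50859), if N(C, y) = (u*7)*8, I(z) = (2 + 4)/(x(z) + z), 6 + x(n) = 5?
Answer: -168 - 14*√1007 ≈ -612.27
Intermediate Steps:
x(n) = -1 (x(n) = -6 + 5 = -1)
I(z) = 6/(-1 + z) (I(z) = (2 + 4)/(-1 + z) = 6/(-1 + z))
Y(P, U) = -1 (Y(P, U) = 6/(-1 - 5) = 6/(-6) = 6*(-⅙) = -1)
N(C, y) = -168 (N(C, y) = -3*7*8 = -21*8 = -168)
N(Y(-16, -17), 503) - √(146513 + 50859) = -168 - √(146513 + 50859) = -168 - √197372 = -168 - 14*√1007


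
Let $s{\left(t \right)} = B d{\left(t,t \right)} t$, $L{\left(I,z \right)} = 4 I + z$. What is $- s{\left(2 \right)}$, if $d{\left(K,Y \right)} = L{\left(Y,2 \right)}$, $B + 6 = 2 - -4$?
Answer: $0$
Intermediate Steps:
$B = 0$ ($B = -6 + \left(2 - -4\right) = -6 + \left(2 + 4\right) = -6 + 6 = 0$)
$L{\left(I,z \right)} = z + 4 I$
$d{\left(K,Y \right)} = 2 + 4 Y$
$s{\left(t \right)} = 0$ ($s{\left(t \right)} = 0 \left(2 + 4 t\right) t = 0 t = 0$)
$- s{\left(2 \right)} = \left(-1\right) 0 = 0$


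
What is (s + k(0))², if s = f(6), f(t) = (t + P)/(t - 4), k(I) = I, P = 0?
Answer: 9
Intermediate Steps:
f(t) = t/(-4 + t) (f(t) = (t + 0)/(t - 4) = t/(-4 + t))
s = 3 (s = 6/(-4 + 6) = 6/2 = 6*(½) = 3)
(s + k(0))² = (3 + 0)² = 3² = 9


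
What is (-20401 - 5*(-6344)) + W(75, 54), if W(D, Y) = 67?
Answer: 11386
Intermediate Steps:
(-20401 - 5*(-6344)) + W(75, 54) = (-20401 - 5*(-6344)) + 67 = (-20401 + 31720) + 67 = 11319 + 67 = 11386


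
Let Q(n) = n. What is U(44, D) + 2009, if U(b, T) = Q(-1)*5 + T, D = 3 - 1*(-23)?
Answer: 2030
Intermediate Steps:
D = 26 (D = 3 + 23 = 26)
U(b, T) = -5 + T (U(b, T) = -1*5 + T = -5 + T)
U(44, D) + 2009 = (-5 + 26) + 2009 = 21 + 2009 = 2030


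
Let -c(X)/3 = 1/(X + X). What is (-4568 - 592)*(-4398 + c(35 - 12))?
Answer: 521962380/23 ≈ 2.2694e+7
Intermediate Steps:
c(X) = -3/(2*X) (c(X) = -3/(X + X) = -3*1/(2*X) = -3/(2*X))
(-4568 - 592)*(-4398 + c(35 - 12)) = (-4568 - 592)*(-4398 - 3/(2*(35 - 12))) = -5160*(-4398 - 3/2/23) = -5160*(-4398 - 3/2*1/23) = -5160*(-4398 - 3/46) = -5160*(-202311/46) = 521962380/23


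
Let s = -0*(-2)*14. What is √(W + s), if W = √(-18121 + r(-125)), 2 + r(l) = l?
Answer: 2^(¾)*2281^(¼)*√I ≈ 8.2184 + 8.2184*I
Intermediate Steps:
s = 0 (s = -11*0*14 = 0*14 = 0)
r(l) = -2 + l
W = 2*I*√4562 (W = √(-18121 + (-2 - 125)) = √(-18121 - 127) = √(-18248) = 2*I*√4562 ≈ 135.09*I)
√(W + s) = √(2*I*√4562 + 0) = √(2*I*√4562) = 2^(¾)*2281^(¼)*√I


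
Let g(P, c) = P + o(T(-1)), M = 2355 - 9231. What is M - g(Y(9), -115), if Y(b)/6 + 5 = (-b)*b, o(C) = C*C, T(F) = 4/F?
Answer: -6376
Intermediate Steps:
M = -6876
o(C) = C²
Y(b) = -30 - 6*b² (Y(b) = -30 + 6*((-b)*b) = -30 + 6*(-b²) = -30 - 6*b²)
g(P, c) = 16 + P (g(P, c) = P + (4/(-1))² = P + (4*(-1))² = P + (-4)² = P + 16 = 16 + P)
M - g(Y(9), -115) = -6876 - (16 + (-30 - 6*9²)) = -6876 - (16 + (-30 - 6*81)) = -6876 - (16 + (-30 - 486)) = -6876 - (16 - 516) = -6876 - 1*(-500) = -6876 + 500 = -6376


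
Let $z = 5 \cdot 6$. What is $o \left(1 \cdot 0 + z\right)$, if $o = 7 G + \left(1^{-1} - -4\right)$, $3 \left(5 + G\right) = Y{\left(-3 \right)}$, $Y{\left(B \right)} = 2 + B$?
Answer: $-970$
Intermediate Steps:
$z = 30$
$G = - \frac{16}{3}$ ($G = -5 + \frac{2 - 3}{3} = -5 + \frac{1}{3} \left(-1\right) = -5 - \frac{1}{3} = - \frac{16}{3} \approx -5.3333$)
$o = - \frac{97}{3}$ ($o = 7 \left(- \frac{16}{3}\right) + \left(1^{-1} - -4\right) = - \frac{112}{3} + \left(1 + 4\right) = - \frac{112}{3} + 5 = - \frac{97}{3} \approx -32.333$)
$o \left(1 \cdot 0 + z\right) = - \frac{97 \left(1 \cdot 0 + 30\right)}{3} = - \frac{97 \left(0 + 30\right)}{3} = \left(- \frac{97}{3}\right) 30 = -970$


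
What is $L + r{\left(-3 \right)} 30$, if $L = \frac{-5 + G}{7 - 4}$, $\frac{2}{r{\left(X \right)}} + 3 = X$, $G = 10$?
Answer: $- \frac{25}{3} \approx -8.3333$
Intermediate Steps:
$r{\left(X \right)} = \frac{2}{-3 + X}$
$L = \frac{5}{3}$ ($L = \frac{-5 + 10}{7 - 4} = \frac{5}{3} \approx 1.6667$)
$L + r{\left(-3 \right)} 30 = \frac{5}{3} + \frac{2}{-3 - 3} \cdot 30 = \frac{5}{3} + \frac{2}{-6} \cdot 30 = \frac{5}{3} + 2 \left(- \frac{1}{6}\right) 30 = \frac{5}{3} - 10 = - \frac{25}{3}$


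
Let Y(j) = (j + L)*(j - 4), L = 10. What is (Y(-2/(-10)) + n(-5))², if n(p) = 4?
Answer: 755161/625 ≈ 1208.3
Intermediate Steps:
Y(j) = (-4 + j)*(10 + j) (Y(j) = (j + 10)*(j - 4) = (10 + j)*(-4 + j) = (-4 + j)*(10 + j))
(Y(-2/(-10)) + n(-5))² = ((-40 + (-2/(-10))² + 6*(-2/(-10))) + 4)² = ((-40 + (-2*(-⅒))² + 6*(-2*(-⅒))) + 4)² = ((-40 + (⅕)² + 6*(⅕)) + 4)² = ((-40 + 1/25 + 6/5) + 4)² = (-969/25 + 4)² = (-869/25)² = 755161/625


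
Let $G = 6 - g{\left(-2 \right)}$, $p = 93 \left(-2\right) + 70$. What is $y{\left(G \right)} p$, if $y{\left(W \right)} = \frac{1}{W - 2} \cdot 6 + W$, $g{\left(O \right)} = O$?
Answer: $-1044$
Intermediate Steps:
$p = -116$ ($p = -186 + 70 = -116$)
$G = 8$ ($G = 6 - -2 = 6 + 2 = 8$)
$y{\left(W \right)} = W + \frac{6}{-2 + W}$ ($y{\left(W \right)} = \frac{1}{-2 + W} 6 + W = \frac{6}{-2 + W} + W = W + \frac{6}{-2 + W}$)
$y{\left(G \right)} p = \frac{6 + 8^{2} - 16}{-2 + 8} \left(-116\right) = \frac{6 + 64 - 16}{6} \left(-116\right) = \frac{1}{6} \cdot 54 \left(-116\right) = 9 \left(-116\right) = -1044$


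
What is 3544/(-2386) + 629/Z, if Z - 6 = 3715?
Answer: -5843215/4439153 ≈ -1.3163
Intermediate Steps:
Z = 3721 (Z = 6 + 3715 = 3721)
3544/(-2386) + 629/Z = 3544/(-2386) + 629/3721 = 3544*(-1/2386) + 629*(1/3721) = -1772/1193 + 629/3721 = -5843215/4439153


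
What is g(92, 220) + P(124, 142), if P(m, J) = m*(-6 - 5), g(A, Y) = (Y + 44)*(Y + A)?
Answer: 81004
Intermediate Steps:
g(A, Y) = (44 + Y)*(A + Y)
P(m, J) = -11*m (P(m, J) = m*(-11) = -11*m)
g(92, 220) + P(124, 142) = (220**2 + 44*92 + 44*220 + 92*220) - 11*124 = (48400 + 4048 + 9680 + 20240) - 1364 = 82368 - 1364 = 81004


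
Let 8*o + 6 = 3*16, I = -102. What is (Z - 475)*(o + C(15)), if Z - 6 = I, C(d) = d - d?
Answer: -11991/4 ≈ -2997.8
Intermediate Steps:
C(d) = 0
o = 21/4 (o = -3/4 + (3*16)/8 = -3/4 + (1/8)*48 = -3/4 + 6 = 21/4 ≈ 5.2500)
Z = -96 (Z = 6 - 102 = -96)
(Z - 475)*(o + C(15)) = (-96 - 475)*(21/4 + 0) = -571*21/4 = -11991/4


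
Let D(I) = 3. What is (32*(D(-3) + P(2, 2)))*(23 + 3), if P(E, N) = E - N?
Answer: 2496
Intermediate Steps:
(32*(D(-3) + P(2, 2)))*(23 + 3) = (32*(3 + (2 - 1*2)))*(23 + 3) = (32*(3 + (2 - 2)))*26 = (32*(3 + 0))*26 = (32*3)*26 = 96*26 = 2496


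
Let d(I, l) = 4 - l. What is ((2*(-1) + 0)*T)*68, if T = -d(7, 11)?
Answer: -952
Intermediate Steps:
T = 7 (T = -(4 - 1*11) = -(4 - 11) = -1*(-7) = 7)
((2*(-1) + 0)*T)*68 = ((2*(-1) + 0)*7)*68 = ((-2 + 0)*7)*68 = -2*7*68 = -14*68 = -952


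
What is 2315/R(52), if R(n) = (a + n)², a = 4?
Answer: 2315/3136 ≈ 0.73820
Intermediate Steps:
R(n) = (4 + n)²
2315/R(52) = 2315/((4 + 52)²) = 2315/(56²) = 2315/3136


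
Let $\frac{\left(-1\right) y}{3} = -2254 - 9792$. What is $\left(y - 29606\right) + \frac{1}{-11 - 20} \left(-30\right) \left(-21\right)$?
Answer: $\frac{201862}{31} \approx 6511.7$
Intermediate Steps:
$y = 36138$ ($y = - 3 \left(-2254 - 9792\right) = \left(-3\right) \left(-12046\right) = 36138$)
$\left(y - 29606\right) + \frac{1}{-11 - 20} \left(-30\right) \left(-21\right) = \left(36138 - 29606\right) + \frac{1}{-11 - 20} \left(-30\right) \left(-21\right) = 6532 + \frac{1}{-31} \left(-30\right) \left(-21\right) = 6532 + \left(- \frac{1}{31}\right) \left(-30\right) \left(-21\right) = 6532 + \frac{30}{31} \left(-21\right) = 6532 - \frac{630}{31} = \frac{201862}{31}$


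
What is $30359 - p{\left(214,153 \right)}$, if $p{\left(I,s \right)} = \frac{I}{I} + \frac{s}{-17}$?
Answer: $30367$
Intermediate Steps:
$p{\left(I,s \right)} = 1 - \frac{s}{17}$ ($p{\left(I,s \right)} = 1 + s \left(- \frac{1}{17}\right) = 1 - \frac{s}{17}$)
$30359 - p{\left(214,153 \right)} = 30359 - \left(1 - 9\right) = 30359 - -8 = 30359 + 8 = 30367$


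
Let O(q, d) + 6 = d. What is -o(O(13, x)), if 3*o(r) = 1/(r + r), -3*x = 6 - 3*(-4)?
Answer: 1/72 ≈ 0.013889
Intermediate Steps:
x = -6 (x = -(6 - 3*(-4))/3 = -(6 + 12)/3 = -⅓*18 = -6)
O(q, d) = -6 + d
o(r) = 1/(6*r) (o(r) = 1/(3*(r + r)) = 1/(3*((2*r))) = (1/(2*r))/3 = 1/(6*r))
-o(O(13, x)) = -1/(6*(-6 - 6)) = -1/(6*(-12)) = -(-1)/(6*12) = -1*(-1/72) = 1/72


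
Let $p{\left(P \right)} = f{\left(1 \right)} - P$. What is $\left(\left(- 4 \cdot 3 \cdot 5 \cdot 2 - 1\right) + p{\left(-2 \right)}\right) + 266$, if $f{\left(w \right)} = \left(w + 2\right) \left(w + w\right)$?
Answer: $153$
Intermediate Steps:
$f{\left(w \right)} = 2 w \left(2 + w\right)$ ($f{\left(w \right)} = \left(2 + w\right) 2 w = 2 w \left(2 + w\right)$)
$p{\left(P \right)} = 6 - P$ ($p{\left(P \right)} = 2 \cdot 1 \left(2 + 1\right) - P = 2 \cdot 1 \cdot 3 - P = 6 - P$)
$\left(\left(- 4 \cdot 3 \cdot 5 \cdot 2 - 1\right) + p{\left(-2 \right)}\right) + 266 = \left(\left(- 4 \cdot 3 \cdot 5 \cdot 2 - 1\right) + \left(6 - -2\right)\right) + 266 = \left(\left(- 4 \cdot 15 \cdot 2 - 1\right) + \left(6 + 2\right)\right) + 266 = \left(\left(\left(-4\right) 30 - 1\right) + 8\right) + 266 = \left(\left(-120 - 1\right) + 8\right) + 266 = \left(-121 + 8\right) + 266 = -113 + 266 = 153$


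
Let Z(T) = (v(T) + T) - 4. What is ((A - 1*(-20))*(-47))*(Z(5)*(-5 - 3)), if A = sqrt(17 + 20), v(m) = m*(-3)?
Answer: -105280 - 5264*sqrt(37) ≈ -1.3730e+5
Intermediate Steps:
v(m) = -3*m
A = sqrt(37) ≈ 6.0828
Z(T) = -4 - 2*T (Z(T) = (-3*T + T) - 4 = -2*T - 4 = -4 - 2*T)
((A - 1*(-20))*(-47))*(Z(5)*(-5 - 3)) = ((sqrt(37) - 1*(-20))*(-47))*((-4 - 2*5)*(-5 - 3)) = ((sqrt(37) + 20)*(-47))*((-4 - 10)*(-8)) = ((20 + sqrt(37))*(-47))*(-14*(-8)) = (-940 - 47*sqrt(37))*112 = -105280 - 5264*sqrt(37)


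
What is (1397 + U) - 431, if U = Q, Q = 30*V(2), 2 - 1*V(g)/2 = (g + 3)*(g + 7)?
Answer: -1614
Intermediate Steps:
V(g) = 4 - 2*(3 + g)*(7 + g) (V(g) = 4 - 2*(g + 3)*(g + 7) = 4 - 2*(3 + g)*(7 + g))
Q = -2580 (Q = 30*(-38 - 20*2 - 2*2²) = 30*(-38 - 40 - 2*4) = 30*(-38 - 40 - 8) = 30*(-86) = -2580)
U = -2580
(1397 + U) - 431 = (1397 - 2580) - 431 = -1183 - 431 = -1614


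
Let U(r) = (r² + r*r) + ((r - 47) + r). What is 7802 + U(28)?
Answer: 9379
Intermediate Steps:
U(r) = -47 + 2*r + 2*r² (U(r) = (r² + r²) + ((-47 + r) + r) = 2*r² + (-47 + 2*r) = -47 + 2*r + 2*r²)
7802 + U(28) = 7802 + (-47 + 2*28 + 2*28²) = 7802 + (-47 + 56 + 2*784) = 7802 + (-47 + 56 + 1568) = 7802 + 1577 = 9379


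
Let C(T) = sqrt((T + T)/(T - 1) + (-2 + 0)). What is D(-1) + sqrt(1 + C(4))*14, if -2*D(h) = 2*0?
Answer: 14*sqrt(9 + 3*sqrt(6))/3 ≈ 18.869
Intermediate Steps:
D(h) = 0 (D(h) = -0 = -1/2*0 = 0)
C(T) = sqrt(-2 + 2*T/(-1 + T)) (C(T) = sqrt((2*T)/(-1 + T) - 2) = sqrt(2*T/(-1 + T) - 2) = sqrt(-2 + 2*T/(-1 + T)))
D(-1) + sqrt(1 + C(4))*14 = 0 + sqrt(1 + sqrt(2)*sqrt(1/(-1 + 4)))*14 = 0 + sqrt(1 + sqrt(2)*sqrt(1/3))*14 = 0 + sqrt(1 + sqrt(2)*(sqrt(3)/3))*14 = 0 + sqrt(1 + sqrt(6)/3)*14 = 0 + 14*sqrt(1 + sqrt(6)/3) = 14*sqrt(1 + sqrt(6)/3)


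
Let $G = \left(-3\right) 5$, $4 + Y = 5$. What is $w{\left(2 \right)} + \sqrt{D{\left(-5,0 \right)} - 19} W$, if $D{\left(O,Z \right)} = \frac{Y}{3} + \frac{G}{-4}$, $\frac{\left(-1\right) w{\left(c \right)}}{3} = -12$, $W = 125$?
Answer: $36 + \frac{125 i \sqrt{537}}{6} \approx 36.0 + 482.78 i$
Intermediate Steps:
$Y = 1$ ($Y = -4 + 5 = 1$)
$G = -15$
$w{\left(c \right)} = 36$ ($w{\left(c \right)} = \left(-3\right) \left(-12\right) = 36$)
$D{\left(O,Z \right)} = \frac{49}{12}$ ($D{\left(O,Z \right)} = 1 \cdot \frac{1}{3} - \frac{15}{-4} = 1 \cdot \frac{1}{3} - - \frac{15}{4} = \frac{1}{3} + \frac{15}{4} = \frac{49}{12}$)
$w{\left(2 \right)} + \sqrt{D{\left(-5,0 \right)} - 19} W = 36 + \sqrt{\frac{49}{12} - 19} \cdot 125 = 36 + \sqrt{- \frac{179}{12}} \cdot 125 = 36 + \frac{i \sqrt{537}}{6} \cdot 125 = 36 + \frac{125 i \sqrt{537}}{6}$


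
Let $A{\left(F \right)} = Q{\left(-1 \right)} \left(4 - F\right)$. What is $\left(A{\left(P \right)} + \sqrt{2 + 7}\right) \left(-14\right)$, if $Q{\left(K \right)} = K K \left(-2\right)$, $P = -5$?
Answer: $210$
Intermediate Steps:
$Q{\left(K \right)} = - 2 K^{2}$ ($Q{\left(K \right)} = K^{2} \left(-2\right) = - 2 K^{2}$)
$A{\left(F \right)} = -8 + 2 F$ ($A{\left(F \right)} = - 2 \left(-1\right)^{2} \left(4 - F\right) = \left(-2\right) 1 \left(4 - F\right) = - 2 \left(4 - F\right) = -8 + 2 F$)
$\left(A{\left(P \right)} + \sqrt{2 + 7}\right) \left(-14\right) = \left(\left(-8 + 2 \left(-5\right)\right) + \sqrt{2 + 7}\right) \left(-14\right) = \left(\left(-8 - 10\right) + \sqrt{9}\right) \left(-14\right) = \left(-18 + 3\right) \left(-14\right) = \left(-15\right) \left(-14\right) = 210$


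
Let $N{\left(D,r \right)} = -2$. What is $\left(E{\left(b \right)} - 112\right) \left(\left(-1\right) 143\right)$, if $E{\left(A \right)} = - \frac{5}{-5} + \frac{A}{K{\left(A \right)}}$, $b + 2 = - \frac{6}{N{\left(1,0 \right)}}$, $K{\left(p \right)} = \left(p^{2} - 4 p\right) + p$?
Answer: $\frac{31889}{2} \approx 15945.0$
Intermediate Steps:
$K{\left(p \right)} = p^{2} - 3 p$
$b = 1$ ($b = -2 - \frac{6}{-2} = -2 - -3 = -2 + 3 = 1$)
$E{\left(A \right)} = 1 + \frac{1}{-3 + A}$ ($E{\left(A \right)} = - \frac{5}{-5} + \frac{A}{A \left(-3 + A\right)} = \left(-5\right) \left(- \frac{1}{5}\right) + A \frac{1}{A \left(-3 + A\right)} = 1 + \frac{1}{-3 + A}$)
$\left(E{\left(b \right)} - 112\right) \left(\left(-1\right) 143\right) = \left(\frac{-2 + 1}{-3 + 1} - 112\right) \left(\left(-1\right) 143\right) = \left(\frac{1}{-2} \left(-1\right) - 112\right) \left(-143\right) = \left(\left(- \frac{1}{2}\right) \left(-1\right) - 112\right) \left(-143\right) = \left(\frac{1}{2} - 112\right) \left(-143\right) = \left(- \frac{223}{2}\right) \left(-143\right) = \frac{31889}{2}$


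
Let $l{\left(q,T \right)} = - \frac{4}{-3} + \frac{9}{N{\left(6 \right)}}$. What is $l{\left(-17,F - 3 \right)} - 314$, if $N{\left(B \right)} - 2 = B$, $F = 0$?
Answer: $- \frac{7477}{24} \approx -311.54$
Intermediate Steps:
$N{\left(B \right)} = 2 + B$
$l{\left(q,T \right)} = \frac{59}{24}$ ($l{\left(q,T \right)} = - \frac{4}{-3} + \frac{9}{2 + 6} = \left(-4\right) \left(- \frac{1}{3}\right) + \frac{9}{8} = \frac{4}{3} + 9 \cdot \frac{1}{8} = \frac{4}{3} + \frac{9}{8} = \frac{59}{24}$)
$l{\left(-17,F - 3 \right)} - 314 = \frac{59}{24} - 314 = - \frac{7477}{24}$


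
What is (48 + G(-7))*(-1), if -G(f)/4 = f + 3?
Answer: -64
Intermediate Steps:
G(f) = -12 - 4*f (G(f) = -4*(f + 3) = -4*(3 + f) = -12 - 4*f)
(48 + G(-7))*(-1) = (48 + (-12 - 4*(-7)))*(-1) = (48 + (-12 + 28))*(-1) = (48 + 16)*(-1) = 64*(-1) = -64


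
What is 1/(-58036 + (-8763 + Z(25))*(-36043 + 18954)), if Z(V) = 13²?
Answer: 1/146804830 ≈ 6.8118e-9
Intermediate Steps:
Z(V) = 169
1/(-58036 + (-8763 + Z(25))*(-36043 + 18954)) = 1/(-58036 + (-8763 + 169)*(-36043 + 18954)) = 1/(-58036 - 8594*(-17089)) = 1/(-58036 + 146862866) = 1/146804830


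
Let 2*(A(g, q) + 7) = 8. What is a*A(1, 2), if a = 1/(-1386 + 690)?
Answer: 1/232 ≈ 0.0043103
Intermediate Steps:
A(g, q) = -3 (A(g, q) = -7 + (½)*8 = -7 + 4 = -3)
a = -1/696 (a = 1/(-696) = -1/696 ≈ -0.0014368)
a*A(1, 2) = -1/696*(-3) = 1/232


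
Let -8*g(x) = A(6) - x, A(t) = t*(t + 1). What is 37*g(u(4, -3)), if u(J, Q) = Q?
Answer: -1665/8 ≈ -208.13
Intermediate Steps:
A(t) = t*(1 + t)
g(x) = -21/4 + x/8 (g(x) = -(6*(1 + 6) - x)/8 = -(6*7 - x)/8 = -(42 - x)/8 = -21/4 + x/8)
37*g(u(4, -3)) = 37*(-21/4 + (1/8)*(-3)) = 37*(-21/4 - 3/8) = 37*(-45/8) = -1665/8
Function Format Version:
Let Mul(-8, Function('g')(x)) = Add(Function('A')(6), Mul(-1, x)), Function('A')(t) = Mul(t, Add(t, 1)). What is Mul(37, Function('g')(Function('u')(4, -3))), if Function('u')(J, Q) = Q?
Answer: Rational(-1665, 8) ≈ -208.13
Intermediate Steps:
Function('A')(t) = Mul(t, Add(1, t))
Function('g')(x) = Add(Rational(-21, 4), Mul(Rational(1, 8), x)) (Function('g')(x) = Mul(Rational(-1, 8), Add(Mul(6, Add(1, 6)), Mul(-1, x))) = Mul(Rational(-1, 8), Add(Mul(6, 7), Mul(-1, x))) = Mul(Rational(-1, 8), Add(42, Mul(-1, x))) = Add(Rational(-21, 4), Mul(Rational(1, 8), x)))
Mul(37, Function('g')(Function('u')(4, -3))) = Mul(37, Add(Rational(-21, 4), Mul(Rational(1, 8), -3))) = Mul(37, Add(Rational(-21, 4), Rational(-3, 8))) = Mul(37, Rational(-45, 8)) = Rational(-1665, 8)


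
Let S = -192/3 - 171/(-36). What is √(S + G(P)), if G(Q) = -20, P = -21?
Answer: I*√317/2 ≈ 8.9023*I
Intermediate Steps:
S = -237/4 (S = -192*⅓ - 171*(-1/36) = -64 + 19/4 = -237/4 ≈ -59.250)
√(S + G(P)) = √(-237/4 - 20) = √(-317/4) = I*√317/2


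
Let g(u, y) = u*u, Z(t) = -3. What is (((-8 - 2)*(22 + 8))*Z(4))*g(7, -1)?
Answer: 44100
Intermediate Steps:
g(u, y) = u²
(((-8 - 2)*(22 + 8))*Z(4))*g(7, -1) = (((-8 - 2)*(22 + 8))*(-3))*7² = (-10*30*(-3))*49 = -300*(-3)*49 = 900*49 = 44100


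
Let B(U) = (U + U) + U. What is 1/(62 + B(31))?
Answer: 1/155 ≈ 0.0064516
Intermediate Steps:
B(U) = 3*U (B(U) = 2*U + U = 3*U)
1/(62 + B(31)) = 1/(62 + 3*31) = 1/(62 + 93) = 1/155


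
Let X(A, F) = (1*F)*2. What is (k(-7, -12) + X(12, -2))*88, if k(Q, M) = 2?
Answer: -176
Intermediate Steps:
X(A, F) = 2*F (X(A, F) = F*2 = 2*F)
(k(-7, -12) + X(12, -2))*88 = (2 + 2*(-2))*88 = (2 - 4)*88 = -2*88 = -176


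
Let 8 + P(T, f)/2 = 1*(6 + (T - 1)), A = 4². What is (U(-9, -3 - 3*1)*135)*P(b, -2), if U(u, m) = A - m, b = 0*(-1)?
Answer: -17820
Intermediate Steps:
A = 16
b = 0
P(T, f) = -6 + 2*T (P(T, f) = -16 + 2*(1*(6 + (T - 1))) = -16 + 2*(1*(6 + (-1 + T))) = -16 + 2*(1*(5 + T)) = -16 + 2*(5 + T) = -16 + (10 + 2*T) = -6 + 2*T)
U(u, m) = 16 - m
(U(-9, -3 - 3*1)*135)*P(b, -2) = ((16 - (-3 - 3*1))*135)*(-6 + 2*0) = ((16 - (-3 - 3))*135)*(-6 + 0) = ((16 - 1*(-6))*135)*(-6) = ((16 + 6)*135)*(-6) = (22*135)*(-6) = 2970*(-6) = -17820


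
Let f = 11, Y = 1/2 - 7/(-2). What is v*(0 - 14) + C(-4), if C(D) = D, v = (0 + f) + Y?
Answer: -214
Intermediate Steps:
Y = 4 (Y = 1*(1/2) - 7*(-1/2) = 1/2 + 7/2 = 4)
v = 15 (v = (0 + 11) + 4 = 11 + 4 = 15)
v*(0 - 14) + C(-4) = 15*(0 - 14) - 4 = 15*(-14) - 4 = -210 - 4 = -214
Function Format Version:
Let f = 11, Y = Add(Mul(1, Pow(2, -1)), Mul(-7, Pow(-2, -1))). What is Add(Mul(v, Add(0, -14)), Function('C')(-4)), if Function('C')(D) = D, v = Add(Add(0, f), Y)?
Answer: -214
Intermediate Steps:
Y = 4 (Y = Add(Mul(1, Rational(1, 2)), Mul(-7, Rational(-1, 2))) = Add(Rational(1, 2), Rational(7, 2)) = 4)
v = 15 (v = Add(Add(0, 11), 4) = Add(11, 4) = 15)
Add(Mul(v, Add(0, -14)), Function('C')(-4)) = Add(Mul(15, Add(0, -14)), -4) = Add(Mul(15, -14), -4) = Add(-210, -4) = -214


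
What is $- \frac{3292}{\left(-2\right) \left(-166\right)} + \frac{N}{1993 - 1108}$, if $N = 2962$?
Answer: $- \frac{482509}{73455} \approx -6.5688$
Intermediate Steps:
$- \frac{3292}{\left(-2\right) \left(-166\right)} + \frac{N}{1993 - 1108} = - \frac{3292}{\left(-2\right) \left(-166\right)} + \frac{2962}{1993 - 1108} = - \frac{3292}{332} + \frac{2962}{885} = \left(-3292\right) \frac{1}{332} + 2962 \cdot \frac{1}{885} = - \frac{823}{83} + \frac{2962}{885} = - \frac{482509}{73455}$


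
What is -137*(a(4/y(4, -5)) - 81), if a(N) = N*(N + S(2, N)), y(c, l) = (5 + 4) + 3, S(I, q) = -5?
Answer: 101791/9 ≈ 11310.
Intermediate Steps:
y(c, l) = 12 (y(c, l) = 9 + 3 = 12)
a(N) = N*(-5 + N) (a(N) = N*(N - 5) = N*(-5 + N))
-137*(a(4/y(4, -5)) - 81) = -137*((4/12)*(-5 + 4/12) - 81) = -137*((4*(1/12))*(-5 + 4*(1/12)) - 81) = -137*((-5 + ⅓)/3 - 81) = -137*((⅓)*(-14/3) - 81) = -137*(-14/9 - 81) = -137*(-743/9) = 101791/9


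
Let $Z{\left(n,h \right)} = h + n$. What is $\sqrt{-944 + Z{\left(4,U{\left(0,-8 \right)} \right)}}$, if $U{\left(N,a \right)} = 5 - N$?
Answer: $i \sqrt{935} \approx 30.578 i$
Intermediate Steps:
$\sqrt{-944 + Z{\left(4,U{\left(0,-8 \right)} \right)}} = \sqrt{-944 + \left(\left(5 - 0\right) + 4\right)} = \sqrt{-944 + \left(\left(5 + 0\right) + 4\right)} = \sqrt{-944 + \left(5 + 4\right)} = \sqrt{-944 + 9} = \sqrt{-935} = i \sqrt{935}$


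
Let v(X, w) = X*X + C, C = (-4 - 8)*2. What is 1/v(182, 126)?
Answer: 1/33100 ≈ 3.0211e-5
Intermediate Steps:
C = -24 (C = -12*2 = -24)
v(X, w) = -24 + X**2 (v(X, w) = X*X - 24 = X**2 - 24 = -24 + X**2)
1/v(182, 126) = 1/(-24 + 182**2) = 1/(-24 + 33124) = 1/33100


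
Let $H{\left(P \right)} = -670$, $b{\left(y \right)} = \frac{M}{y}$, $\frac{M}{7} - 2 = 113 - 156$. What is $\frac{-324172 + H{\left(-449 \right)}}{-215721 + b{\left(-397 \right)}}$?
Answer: $\frac{64481137}{42820475} \approx 1.5058$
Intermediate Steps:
$M = -287$ ($M = 14 + 7 \left(113 - 156\right) = 14 + 7 \left(-43\right) = 14 - 301 = -287$)
$b{\left(y \right)} = - \frac{287}{y}$
$\frac{-324172 + H{\left(-449 \right)}}{-215721 + b{\left(-397 \right)}} = \frac{-324172 - 670}{-215721 - \frac{287}{-397}} = - \frac{324842}{-215721 - - \frac{287}{397}} = - \frac{324842}{-215721 + \frac{287}{397}} = - \frac{324842}{- \frac{85640950}{397}} = \left(-324842\right) \left(- \frac{397}{85640950}\right) = \frac{64481137}{42820475}$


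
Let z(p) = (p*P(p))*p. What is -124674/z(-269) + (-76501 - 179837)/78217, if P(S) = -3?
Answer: -15298331932/5659860337 ≈ -2.7030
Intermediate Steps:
z(p) = -3*p**2 (z(p) = (p*(-3))*p = (-3*p)*p = -3*p**2)
-124674/z(-269) + (-76501 - 179837)/78217 = -124674/((-3*(-269)**2)) + (-76501 - 179837)/78217 = -124674/((-3*72361)) - 256338*1/78217 = -124674/(-217083) - 256338/78217 = -124674*(-1/217083) - 256338/78217 = 41558/72361 - 256338/78217 = -15298331932/5659860337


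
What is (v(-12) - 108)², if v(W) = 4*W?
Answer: 24336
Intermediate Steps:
(v(-12) - 108)² = (4*(-12) - 108)² = (-48 - 108)² = (-156)² = 24336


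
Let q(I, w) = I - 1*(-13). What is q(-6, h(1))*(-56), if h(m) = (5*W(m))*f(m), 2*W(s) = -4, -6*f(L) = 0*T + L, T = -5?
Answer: -392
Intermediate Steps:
f(L) = -L/6 (f(L) = -(0*(-5) + L)/6 = -(0 + L)/6 = -L/6)
W(s) = -2 (W(s) = (1/2)*(-4) = -2)
h(m) = 5*m/3 (h(m) = (5*(-2))*(-m/6) = -(-5)*m/3 = 5*m/3)
q(I, w) = 13 + I (q(I, w) = I + 13 = 13 + I)
q(-6, h(1))*(-56) = (13 - 6)*(-56) = 7*(-56) = -392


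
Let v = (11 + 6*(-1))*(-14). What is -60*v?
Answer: 4200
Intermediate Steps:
v = -70 (v = (11 - 6)*(-14) = 5*(-14) = -70)
-60*v = -60*(-70) = 4200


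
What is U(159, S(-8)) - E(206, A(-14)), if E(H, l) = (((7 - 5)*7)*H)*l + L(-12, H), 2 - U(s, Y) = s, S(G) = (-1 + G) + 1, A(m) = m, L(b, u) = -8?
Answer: 40227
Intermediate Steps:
S(G) = G
U(s, Y) = 2 - s
E(H, l) = -8 + 14*H*l (E(H, l) = (((7 - 5)*7)*H)*l - 8 = ((2*7)*H)*l - 8 = (14*H)*l - 8 = 14*H*l - 8 = -8 + 14*H*l)
U(159, S(-8)) - E(206, A(-14)) = (2 - 1*159) - (-8 + 14*206*(-14)) = (2 - 159) - (-8 - 40376) = -157 - 1*(-40384) = -157 + 40384 = 40227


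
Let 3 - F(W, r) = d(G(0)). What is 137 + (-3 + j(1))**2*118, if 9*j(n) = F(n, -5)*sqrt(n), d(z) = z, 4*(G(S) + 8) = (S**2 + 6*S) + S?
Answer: 41305/81 ≈ 509.94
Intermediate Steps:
G(S) = -8 + S**2/4 + 7*S/4 (G(S) = -8 + ((S**2 + 6*S) + S)/4 = -8 + (S**2 + 7*S)/4 = -8 + (S**2/4 + 7*S/4) = -8 + S**2/4 + 7*S/4)
F(W, r) = 11 (F(W, r) = 3 - (-8 + (1/4)*0**2 + (7/4)*0) = 3 - (-8 + (1/4)*0 + 0) = 3 - (-8 + 0 + 0) = 3 - 1*(-8) = 3 + 8 = 11)
j(n) = 11*sqrt(n)/9 (j(n) = (11*sqrt(n))/9 = 11*sqrt(n)/9)
137 + (-3 + j(1))**2*118 = 137 + (-3 + 11*sqrt(1)/9)**2*118 = 137 + (-3 + (11/9)*1)**2*118 = 137 + (-3 + 11/9)**2*118 = 137 + (-16/9)**2*118 = 137 + (256/81)*118 = 137 + 30208/81 = 41305/81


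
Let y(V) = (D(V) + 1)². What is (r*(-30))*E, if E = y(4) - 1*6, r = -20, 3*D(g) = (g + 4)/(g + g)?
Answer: -7600/3 ≈ -2533.3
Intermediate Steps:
D(g) = (4 + g)/(6*g) (D(g) = ((g + 4)/(g + g))/3 = ((4 + g)/((2*g)))/3 = ((4 + g)*(1/(2*g)))/3 = ((4 + g)/(2*g))/3 = (4 + g)/(6*g))
y(V) = (1 + (4 + V)/(6*V))² (y(V) = ((4 + V)/(6*V) + 1)² = (1 + (4 + V)/(6*V))²)
E = -38/9 (E = (1/36)*(4 + 7*4)²/4² - 1*6 = (1/36)*(1/16)*(4 + 28)² - 6 = (1/36)*(1/16)*32² - 6 = (1/36)*(1/16)*1024 - 6 = 16/9 - 6 = -38/9 ≈ -4.2222)
(r*(-30))*E = -20*(-30)*(-38/9) = 600*(-38/9) = -7600/3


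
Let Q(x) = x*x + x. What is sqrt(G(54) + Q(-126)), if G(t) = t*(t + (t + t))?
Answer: 3*sqrt(2722) ≈ 156.52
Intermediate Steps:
Q(x) = x + x**2 (Q(x) = x**2 + x = x + x**2)
G(t) = 3*t**2 (G(t) = t*(t + 2*t) = t*(3*t) = 3*t**2)
sqrt(G(54) + Q(-126)) = sqrt(3*54**2 - 126*(1 - 126)) = sqrt(3*2916 - 126*(-125)) = sqrt(8748 + 15750) = sqrt(24498) = 3*sqrt(2722)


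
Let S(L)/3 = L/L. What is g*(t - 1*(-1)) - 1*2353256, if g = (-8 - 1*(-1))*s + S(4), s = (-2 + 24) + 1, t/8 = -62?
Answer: -2275046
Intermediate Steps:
t = -496 (t = 8*(-62) = -496)
s = 23 (s = 22 + 1 = 23)
S(L) = 3 (S(L) = 3*(L/L) = 3*1 = 3)
g = -158 (g = (-8 - 1*(-1))*23 + 3 = (-8 + 1)*23 + 3 = -7*23 + 3 = -161 + 3 = -158)
g*(t - 1*(-1)) - 1*2353256 = -158*(-496 - 1*(-1)) - 1*2353256 = -158*(-496 + 1) - 2353256 = -158*(-495) - 2353256 = 78210 - 2353256 = -2275046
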